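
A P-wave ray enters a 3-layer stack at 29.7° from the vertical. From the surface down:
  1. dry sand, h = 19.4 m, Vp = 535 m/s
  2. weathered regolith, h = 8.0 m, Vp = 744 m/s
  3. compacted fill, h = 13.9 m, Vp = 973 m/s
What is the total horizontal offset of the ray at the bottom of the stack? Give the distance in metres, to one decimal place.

Ray parameter p = sin 29.7° / 535 m/s = 9.2609e-04 s/m.
Layer 1: θ = 29.70°; offset = 19.4·tan 29.70° = 11.066 m.
Layer 2: sin θ = p·744 = 0.6890 → θ = 43.55°; offset = 8.0·tan 43.55° = 7.606 m.
Layer 3: sin θ = p·973 = 0.9011 → θ = 64.30°; offset = 13.9·tan 64.30° = 28.884 m.
Σ offsets = 47.555 m.

47.6 m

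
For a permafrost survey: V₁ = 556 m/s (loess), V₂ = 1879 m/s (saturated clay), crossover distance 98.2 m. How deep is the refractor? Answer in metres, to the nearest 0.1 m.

36.2 m

h = (x_cross/2)·√((V₂−V₁)/(V₂+V₁)).
(V₂−V₁)/(V₂+V₁) = (1879−556)/(1879+556) = 0.5433; √ = 0.7371.
h = (98.2/2)·0.7371 = 36.19 m.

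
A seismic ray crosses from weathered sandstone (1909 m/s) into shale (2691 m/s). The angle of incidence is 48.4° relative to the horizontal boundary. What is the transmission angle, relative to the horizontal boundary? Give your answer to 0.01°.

20.63°

Convert to the normal: θ₁ = 90° − 48.4° = 41.6°.
sin θ₁/V₁ = sin θ₂/V₂ ⇒ sin θ₂ = 2691·sin 41.6°/1909 = 2691·0.6639/1909 = 0.9359.
θ₂ = arcsin 0.9359 = 69.37° from the normal.
From the interface: 90° − 69.37° = 20.63°.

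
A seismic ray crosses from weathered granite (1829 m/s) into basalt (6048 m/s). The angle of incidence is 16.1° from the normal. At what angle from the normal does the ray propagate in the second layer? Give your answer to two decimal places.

sin θ₁/V₁ = sin θ₂/V₂ ⇒ sin θ₂ = 6048·sin 16.1°/1829 = 6048·0.2773/1829 = 0.9170.
θ₂ = sin⁻¹(0.9170) = 66.49° (from vertical).

66.49°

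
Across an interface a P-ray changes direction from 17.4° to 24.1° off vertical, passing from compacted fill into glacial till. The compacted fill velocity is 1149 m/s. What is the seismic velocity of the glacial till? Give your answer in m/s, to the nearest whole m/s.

sin 17.4° = 0.2990; sin 24.1° = 0.4083.
V₂ = V₁·(sin θ₂/sin θ₁) = 1149·(0.4083/0.2990) = 1568.92 m/s.

1569 m/s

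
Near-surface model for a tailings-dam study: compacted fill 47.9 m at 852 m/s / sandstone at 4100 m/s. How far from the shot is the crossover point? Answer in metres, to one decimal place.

θ_c = arcsin(852/4100) = 11.99°, so cos θ_c = 0.9782 and tᵢ = 2h cos θ_c/V₁ = 0.1100 s.
At crossover x/V₁ = x/V₂ + tᵢ ⇒ x = tᵢ/(1/V₁ − 1/V₂) = 0.10999/(1.1737e-03 − 2.4390e-04) = 118.29 m.

118.3 m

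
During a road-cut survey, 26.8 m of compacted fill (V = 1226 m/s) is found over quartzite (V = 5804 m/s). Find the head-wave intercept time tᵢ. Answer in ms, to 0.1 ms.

θ_c = arcsin(V₁/V₂) = arcsin(1226/5804) = 12.19°; cos θ_c = 0.9774.
tᵢ = 2h·cos θ_c / V₁ = 2·26.8·0.9774 / 1226 = 0.04273 s.

42.7 ms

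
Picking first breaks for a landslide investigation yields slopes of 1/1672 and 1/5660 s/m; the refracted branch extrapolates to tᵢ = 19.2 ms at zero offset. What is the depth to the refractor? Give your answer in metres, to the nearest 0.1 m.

h = tᵢ·V₁·V₂ / (2·√(V₂²−V₁²)).
√(V₂²−V₁²) = √(5660² − 1672²) = 5407.4 m/s.
h = 0.0192 s × 1672 × 5660 / (2 × 5407.4) = 16.80 m.

16.8 m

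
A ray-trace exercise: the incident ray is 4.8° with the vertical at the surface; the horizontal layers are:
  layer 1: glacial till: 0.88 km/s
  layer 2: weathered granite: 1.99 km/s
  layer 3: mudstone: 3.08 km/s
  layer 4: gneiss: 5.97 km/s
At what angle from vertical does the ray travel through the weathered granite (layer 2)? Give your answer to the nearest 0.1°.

10.9°

Ray parameter p = sin 4.8° / 0.88 = 9.5088e-02 s/km.
sin θ_2 = p·V_2 = 9.5088e-02 × 1.99 = 0.1892.
θ_2 = arcsin 0.1892 = 10.91°.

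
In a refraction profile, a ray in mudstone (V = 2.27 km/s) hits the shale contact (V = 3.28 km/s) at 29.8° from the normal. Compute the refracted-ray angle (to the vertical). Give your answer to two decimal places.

sin θ₁/V₁ = sin θ₂/V₂ ⇒ sin θ₂ = 3.28·sin 29.8°/2.27 = 3.28·0.4970/2.27 = 0.7181.
θ₂ = arcsin 0.7181 = 45.90° from the normal.

45.90°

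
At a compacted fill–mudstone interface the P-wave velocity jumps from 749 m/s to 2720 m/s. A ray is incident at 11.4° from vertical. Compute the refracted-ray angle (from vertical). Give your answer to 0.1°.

sin θ₁/V₁ = sin θ₂/V₂ ⇒ sin θ₂ = 2720·sin 11.4°/749 = 2720·0.1977/749 = 0.7178.
θ₂ = sin⁻¹(0.7178) = 45.87° (from vertical).

45.9°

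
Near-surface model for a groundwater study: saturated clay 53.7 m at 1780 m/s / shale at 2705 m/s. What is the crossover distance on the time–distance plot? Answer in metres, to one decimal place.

236.5 m

x_cross = 2h·√((V₂+V₁)/(V₂−V₁)).
(V₂+V₁)/(V₂−V₁) = (2705+1780)/(2705−1780) = 4.8486; √ = 2.2020.
x_cross = 2·53.7·2.2020 = 236.49 m.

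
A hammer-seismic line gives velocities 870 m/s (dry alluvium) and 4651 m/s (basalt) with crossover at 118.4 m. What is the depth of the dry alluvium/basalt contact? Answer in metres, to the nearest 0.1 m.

h = (x_cross/2)·√((V₂−V₁)/(V₂+V₁)).
(V₂−V₁)/(V₂+V₁) = (4651−870)/(4651+870) = 0.6848; √ = 0.8276.
h = (118.4/2)·0.8276 = 48.99 m.

49.0 m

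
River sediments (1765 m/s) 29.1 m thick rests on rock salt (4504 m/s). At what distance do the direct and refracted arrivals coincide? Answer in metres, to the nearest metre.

88 m

θ_c = arcsin(1765/4504) = 23.07°, so cos θ_c = 0.9200 and tᵢ = 2h cos θ_c/V₁ = 0.0303 s.
At crossover x/V₁ = x/V₂ + tᵢ ⇒ x = tᵢ/(1/V₁ − 1/V₂) = 0.03034/(5.6657e-04 − 2.2202e-04) = 88.05 m.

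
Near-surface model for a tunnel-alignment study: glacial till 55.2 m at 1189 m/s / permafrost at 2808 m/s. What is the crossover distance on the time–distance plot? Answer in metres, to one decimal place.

173.5 m

x_cross = 2h·√((V₂+V₁)/(V₂−V₁)).
(V₂+V₁)/(V₂−V₁) = (2808+1189)/(2808−1189) = 2.4688; √ = 1.5712.
x_cross = 2·55.2·1.5712 = 173.47 m.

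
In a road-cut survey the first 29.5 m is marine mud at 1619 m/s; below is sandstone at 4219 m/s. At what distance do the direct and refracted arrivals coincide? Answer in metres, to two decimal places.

θ_c = arcsin(1619/4219) = 22.57°, so cos θ_c = 0.9234 and tᵢ = 2h cos θ_c/V₁ = 0.0337 s.
At crossover x/V₁ = x/V₂ + tᵢ ⇒ x = tᵢ/(1/V₁ − 1/V₂) = 0.03365/(6.1767e-04 − 2.3702e-04) = 88.41 m.

88.41 m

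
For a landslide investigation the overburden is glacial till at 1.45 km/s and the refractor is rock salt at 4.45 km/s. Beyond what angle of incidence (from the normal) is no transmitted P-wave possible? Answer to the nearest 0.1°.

Critical incidence: sin θ_c = V₁/V₂ = 1.45/4.45 = 0.3258.
θ_c = arcsin 0.3258 = 19.02°.

19.0°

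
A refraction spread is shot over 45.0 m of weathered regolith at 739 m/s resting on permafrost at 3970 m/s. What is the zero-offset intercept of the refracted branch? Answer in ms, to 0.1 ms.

tᵢ = 2h·√(V₂²−V₁²)/(V₁V₂).
√(V₂²−V₁²) = √(3970²−739²) = 3900.6 m/s.
tᵢ = 2·45.0·3900.6/(739·3970) = 0.11966 s.

119.7 ms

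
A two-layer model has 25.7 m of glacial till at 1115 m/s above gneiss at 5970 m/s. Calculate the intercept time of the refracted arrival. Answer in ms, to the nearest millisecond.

tᵢ = 2h·√(V₂²−V₁²)/(V₁V₂).
√(V₂²−V₁²) = √(5970²−1115²) = 5865.0 m/s.
tᵢ = 2·25.7·5865.0/(1115·5970) = 0.04529 s.

45 ms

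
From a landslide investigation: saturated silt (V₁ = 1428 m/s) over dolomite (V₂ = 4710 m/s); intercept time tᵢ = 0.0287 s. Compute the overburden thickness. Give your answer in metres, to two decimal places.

21.50 m

h = tᵢ·V₁·V₂ / (2·√(V₂²−V₁²)).
√(V₂²−V₁²) = √(4710² − 1428²) = 4488.3 m/s.
h = 0.0287 s × 1428 × 4710 / (2 × 4488.3) = 21.50 m.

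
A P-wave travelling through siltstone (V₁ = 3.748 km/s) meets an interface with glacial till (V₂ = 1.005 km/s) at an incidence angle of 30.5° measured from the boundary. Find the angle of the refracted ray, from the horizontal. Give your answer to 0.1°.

Angle from the normal: 90° − 30.5° = 59.5°.
sin θ₁/V₁ = sin θ₂/V₂ ⇒ sin θ₂ = 1.005·sin 59.5°/3.748 = 1.005·0.8616/3.748 = 0.2310.
θ₂ = arcsin 0.2310 = 13.36° from the normal.
From the interface: 90° − 13.36° = 76.64°.

76.6°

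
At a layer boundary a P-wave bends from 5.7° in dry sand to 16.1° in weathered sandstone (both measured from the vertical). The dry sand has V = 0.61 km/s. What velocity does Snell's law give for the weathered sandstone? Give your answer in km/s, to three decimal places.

Snell's law: sin 5.7°/V₁ = sin 16.1°/V₂.
V₂ = V₁·sin 16.1°/sin 5.7° = 0.61 × 2.7921 = 1.703 km/s.

1.703 km/s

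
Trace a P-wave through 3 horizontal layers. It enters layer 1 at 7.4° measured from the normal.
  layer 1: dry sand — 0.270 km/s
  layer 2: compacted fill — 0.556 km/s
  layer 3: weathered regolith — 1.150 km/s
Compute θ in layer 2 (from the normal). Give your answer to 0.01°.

15.38°

Snell's law across each interface conserves sin θ / V, so sin θ_2 = V_2·sin θ₁/V₁.
sin θ_2 = 0.556 × sin 7.4° / 0.270 = 0.2652.
θ_2 = 15.38° from the vertical.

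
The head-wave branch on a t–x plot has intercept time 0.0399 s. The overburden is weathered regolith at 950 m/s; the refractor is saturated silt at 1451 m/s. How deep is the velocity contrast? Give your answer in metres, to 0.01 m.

h = tᵢ·V₁·V₂ / (2·√(V₂²−V₁²)).
√(V₂²−V₁²) = √(1451² − 950²) = 1096.8 m/s.
h = 0.0399 s × 950 × 1451 / (2 × 1096.8) = 25.07 m.

25.07 m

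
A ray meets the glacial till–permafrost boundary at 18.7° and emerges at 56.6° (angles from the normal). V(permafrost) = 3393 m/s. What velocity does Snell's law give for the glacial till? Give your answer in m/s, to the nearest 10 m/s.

1300 m/s

sin 18.7° = 0.3206; sin 56.6° = 0.8348.
V₁ = V₂·(sin θ₁/sin θ₂) = 3393·(0.3206/0.8348) = 1303.04 m/s.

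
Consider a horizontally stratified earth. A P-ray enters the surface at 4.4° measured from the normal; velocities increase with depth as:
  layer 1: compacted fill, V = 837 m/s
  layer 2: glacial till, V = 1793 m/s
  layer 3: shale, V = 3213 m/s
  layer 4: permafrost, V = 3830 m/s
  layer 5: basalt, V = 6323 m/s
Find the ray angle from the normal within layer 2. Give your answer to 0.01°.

Ray parameter p = sin 4.4° / 837 = 9.1660e-05 s/m.
sin θ_2 = p·V_2 = 9.1660e-05 × 1793 = 0.1643.
θ_2 = 9.46° from the vertical.

9.46°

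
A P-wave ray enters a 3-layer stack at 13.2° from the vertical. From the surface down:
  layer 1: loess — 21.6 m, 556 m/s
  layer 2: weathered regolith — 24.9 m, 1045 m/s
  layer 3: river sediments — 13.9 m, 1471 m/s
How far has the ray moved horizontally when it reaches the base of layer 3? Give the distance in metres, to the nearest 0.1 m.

Ray parameter p = sin 13.2° / 556 m/s = 4.1070e-04 s/m.
Layer 1: θ = 13.20°; offset = 21.6·tan 13.20° = 5.066 m.
Layer 2: sin θ = p·1045 = 0.4292 → θ = 25.42°; offset = 24.9·tan 25.42° = 11.832 m.
Layer 3: sin θ = p·1471 = 0.6041 → θ = 37.17°; offset = 13.9·tan 37.17° = 10.538 m.
Total horizontal offset = 27.436 m.

27.4 m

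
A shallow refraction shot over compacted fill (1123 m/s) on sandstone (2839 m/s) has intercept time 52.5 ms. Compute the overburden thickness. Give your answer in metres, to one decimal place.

32.1 m

h = tᵢ·V₁·V₂ / (2·√(V₂²−V₁²)).
√(V₂²−V₁²) = √(2839² − 1123²) = 2607.4 m/s.
h = 0.0525 s × 1123 × 2839 / (2 × 2607.4) = 32.10 m.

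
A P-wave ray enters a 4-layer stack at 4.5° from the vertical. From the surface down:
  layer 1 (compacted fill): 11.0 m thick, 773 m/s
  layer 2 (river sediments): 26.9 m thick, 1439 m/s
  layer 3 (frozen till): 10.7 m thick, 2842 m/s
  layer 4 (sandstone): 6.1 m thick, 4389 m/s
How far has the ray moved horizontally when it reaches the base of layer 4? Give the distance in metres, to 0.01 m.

11.10 m

Ray parameter p = sin 4.5° / 773 m/s = 1.0150e-04 s/m.
Layer 1: θ = 4.50°; offset = 11.0·tan 4.50° = 0.8657 m.
Layer 2: sin θ = p·1439 = 0.1461 → θ = 8.40°; offset = 26.9·tan 8.40° = 3.9715 m.
Layer 3: sin θ = p·2842 = 0.2885 → θ = 16.77°; offset = 10.7·tan 16.77° = 3.2236 m.
Layer 4: sin θ = p·4389 = 0.4455 → θ = 26.45°; offset = 6.1·tan 26.45° = 3.0353 m.
Σ offsets = 11.0961 m.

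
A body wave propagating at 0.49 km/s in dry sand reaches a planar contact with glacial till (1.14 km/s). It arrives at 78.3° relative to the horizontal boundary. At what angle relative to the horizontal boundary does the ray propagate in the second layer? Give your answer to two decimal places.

Convert to the normal: θ₁ = 90° − 78.3° = 11.7°.
Snell's law: sin θ₂ = (V₂/V₁)·sin θ₁ = (1.14/0.49)·sin 11.7° = 0.4718.
θ₂ = sin⁻¹(0.4718) = 28.15° (from vertical).
From the interface: 90° − 28.15° = 61.85°.

61.85°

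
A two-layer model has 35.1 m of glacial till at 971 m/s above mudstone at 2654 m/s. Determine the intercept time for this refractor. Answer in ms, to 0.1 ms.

tᵢ = 2h·√(V₂²−V₁²)/(V₁V₂).
√(V₂²−V₁²) = √(2654²−971²) = 2470.0 m/s.
tᵢ = 2·35.1·2470.0/(971·2654) = 0.06728 s.

67.3 ms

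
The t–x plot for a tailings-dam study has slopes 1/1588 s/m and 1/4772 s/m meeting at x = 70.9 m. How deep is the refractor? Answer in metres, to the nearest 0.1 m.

x_cross = 2h·√((V₂+V₁)/(V₂−V₁)) → h = x_cross / (2·√((V₂+V₁)/(V₂−V₁))).
√((V₂+V₁)/(V₂−V₁)) = √((4772+1588)/(4772−1588)) = 1.4133.
h = 70.9 / (2·1.4133) = 25.08 m.

25.1 m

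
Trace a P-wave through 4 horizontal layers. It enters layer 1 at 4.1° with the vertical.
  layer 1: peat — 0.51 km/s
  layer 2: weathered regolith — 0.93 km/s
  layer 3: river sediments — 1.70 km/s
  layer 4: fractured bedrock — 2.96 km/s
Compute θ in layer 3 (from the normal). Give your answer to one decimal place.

Snell's law across each interface conserves sin θ / V, so sin θ_3 = V_3·sin θ₁/V₁.
sin θ_3 = 1.70 × sin 4.1° / 0.51 = 0.2383.
θ_3 = 13.79° from the vertical.

13.8°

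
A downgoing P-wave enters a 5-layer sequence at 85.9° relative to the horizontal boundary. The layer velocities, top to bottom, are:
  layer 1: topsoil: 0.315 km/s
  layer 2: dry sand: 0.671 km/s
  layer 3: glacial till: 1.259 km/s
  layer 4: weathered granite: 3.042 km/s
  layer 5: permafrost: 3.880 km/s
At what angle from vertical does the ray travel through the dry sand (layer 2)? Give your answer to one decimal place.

8.8°

From the normal: θ₁ = 90° − 85.9° = 4.1°.
Ray parameter p = sin 4.1° / 0.315 = 2.2698e-01 s/km.
sin θ_2 = p·V_2 = 2.2698e-01 × 0.671 = 0.1523.
θ_2 = arcsin 0.1523 = 8.76°.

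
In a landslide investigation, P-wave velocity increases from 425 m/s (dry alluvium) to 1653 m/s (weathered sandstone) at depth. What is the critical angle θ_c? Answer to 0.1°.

14.9°

Critical incidence: sin θ_c = V₁/V₂ = 425/1653 = 0.2571.
θ_c = arcsin 0.2571 = 14.90°.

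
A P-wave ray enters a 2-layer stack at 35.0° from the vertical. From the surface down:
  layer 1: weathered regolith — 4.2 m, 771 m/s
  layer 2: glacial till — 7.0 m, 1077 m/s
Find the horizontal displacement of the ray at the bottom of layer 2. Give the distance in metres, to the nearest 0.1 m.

p = sin θ₁/V₁ = sin 35.0°/771 = 7.4394e-04 s/m is conserved through the stack.
Layer 1: θ = 35.00°; offset = 4.2·tan 35.00° = 2.941 m.
Layer 2: sin θ = p·1077 = 0.8012 → θ = 53.25°; offset = 7.0·tan 53.25° = 9.373 m.
Total horizontal offset = 12.314 m.

12.3 m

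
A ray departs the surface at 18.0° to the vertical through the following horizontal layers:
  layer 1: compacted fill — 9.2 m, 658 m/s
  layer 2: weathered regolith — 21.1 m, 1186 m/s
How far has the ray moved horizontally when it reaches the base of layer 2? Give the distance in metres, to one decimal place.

p = sin θ₁/V₁ = sin 18.0°/658 = 4.6963e-04 s/m is conserved through the stack.
Layer 1: θ = 18.00°; offset = 9.2·tan 18.00° = 2.989 m.
Layer 2: sin θ = p·1186 = 0.5570 → θ = 33.85°; offset = 21.1·tan 33.85° = 14.150 m.
Summing the layer offsets gives 17.140 m.

17.1 m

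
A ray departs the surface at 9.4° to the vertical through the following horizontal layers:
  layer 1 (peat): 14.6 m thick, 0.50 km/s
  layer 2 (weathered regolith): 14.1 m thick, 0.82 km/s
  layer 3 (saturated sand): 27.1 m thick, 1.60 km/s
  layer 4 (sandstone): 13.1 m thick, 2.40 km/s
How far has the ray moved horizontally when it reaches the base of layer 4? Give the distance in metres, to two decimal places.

39.49 m

Apply Snell's law at each interface; in layer i the horizontal offset is hᵢ·tan θᵢ.
Layer 1: θ = 9.40°; offset = 14.6·tan 9.40° = 2.4170 m.
Layer 2: sin θ = 0.82·sin 9.4°/0.50 = 0.2679, θ = 15.54°; offset = 14.1·tan 15.54° = 3.9200 m.
Layer 3: sin θ = 1.60·sin 9.4°/0.50 = 0.5226, θ = 31.51°; offset = 27.1·tan 31.51° = 16.6132 m.
Layer 4: sin θ = 2.40·sin 9.4°/0.50 = 0.7840, θ = 51.63°; offset = 13.1·tan 51.63° = 16.5429 m.
Σ offsets = 39.4931 m.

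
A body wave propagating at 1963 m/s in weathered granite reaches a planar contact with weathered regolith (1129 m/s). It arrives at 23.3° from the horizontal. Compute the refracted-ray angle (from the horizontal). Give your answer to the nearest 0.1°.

58.1°

Convert to the normal: θ₁ = 90° − 23.3° = 66.7°.
Snell's law: sin θ₂ = (V₂/V₁)·sin θ₁ = (1129/1963)·sin 66.7° = 0.5282.
θ₂ = sin⁻¹(0.5282) = 31.89° (from vertical).
From the interface: 90° − 31.89° = 58.11°.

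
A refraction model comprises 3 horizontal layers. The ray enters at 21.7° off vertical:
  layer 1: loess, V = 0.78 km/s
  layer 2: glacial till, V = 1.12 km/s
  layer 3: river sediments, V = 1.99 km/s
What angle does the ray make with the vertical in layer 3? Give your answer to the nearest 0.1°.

70.6°

Ray parameter p = sin 21.7° / 0.78 = 4.7403e-01 s/km.
sin θ_3 = p·V_3 = 4.7403e-01 × 1.99 = 0.9433.
θ_3 = arcsin 0.9433 = 70.62°.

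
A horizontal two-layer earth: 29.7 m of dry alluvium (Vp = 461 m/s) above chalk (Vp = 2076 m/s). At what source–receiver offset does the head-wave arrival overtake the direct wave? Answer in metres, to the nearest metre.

θ_c = arcsin(461/2076) = 12.83°, so cos θ_c = 0.9750 and tᵢ = 2h cos θ_c/V₁ = 0.1256 s.
At crossover x/V₁ = x/V₂ + tᵢ ⇒ x = tᵢ/(1/V₁ − 1/V₂) = 0.12563/(2.1692e-03 − 4.8170e-04) = 74.45 m.

74 m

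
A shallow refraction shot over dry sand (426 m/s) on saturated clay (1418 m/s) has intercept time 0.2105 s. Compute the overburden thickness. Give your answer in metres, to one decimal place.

47.0 m

θ_c = arcsin(426/1418) = 17.48°; cos θ_c = 0.9538.
tᵢ = 2h cos θ_c/V₁ ⇒ h = tᵢ·V₁/(2 cos θ_c) = 0.2105·426/(2·0.9538) = 47.01 m.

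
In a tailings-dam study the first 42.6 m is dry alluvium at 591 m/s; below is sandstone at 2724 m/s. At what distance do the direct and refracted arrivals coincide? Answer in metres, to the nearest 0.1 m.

106.2 m

x_cross = 2h·√((V₂+V₁)/(V₂−V₁)).
(V₂+V₁)/(V₂−V₁) = (2724+591)/(2724−591) = 1.5541; √ = 1.2467.
x_cross = 2·42.6·1.2467 = 106.22 m.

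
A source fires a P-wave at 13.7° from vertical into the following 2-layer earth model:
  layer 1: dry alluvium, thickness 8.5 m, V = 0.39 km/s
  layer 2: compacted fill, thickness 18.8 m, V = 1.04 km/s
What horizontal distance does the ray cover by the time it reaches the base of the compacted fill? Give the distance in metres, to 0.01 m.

17.39 m

Ray parameter p = sin 13.7° / 0.39 km/s = 6.0728e-01 s/km.
Layer 1: θ = 13.70°; offset = 8.5·tan 13.70° = 2.0721 m.
Layer 2: sin θ = p·1.04 = 0.6316 → θ = 39.17°; offset = 18.8·tan 39.17° = 15.3143 m.
Σ offsets = 17.3864 m.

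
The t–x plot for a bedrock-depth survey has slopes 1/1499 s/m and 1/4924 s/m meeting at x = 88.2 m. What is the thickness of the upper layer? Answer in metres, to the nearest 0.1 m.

32.2 m

h = (x_cross/2)·√((V₂−V₁)/(V₂+V₁)).
(V₂−V₁)/(V₂+V₁) = (4924−1499)/(4924+1499) = 0.5332; √ = 0.7302.
h = (88.2/2)·0.7302 = 32.20 m.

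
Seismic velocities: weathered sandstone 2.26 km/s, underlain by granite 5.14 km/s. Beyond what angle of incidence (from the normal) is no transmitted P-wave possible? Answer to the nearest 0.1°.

Critical incidence: sin θ_c = V₁/V₂ = 2.26/5.14 = 0.4397.
θ_c = arcsin 0.4397 = 26.08°.

26.1°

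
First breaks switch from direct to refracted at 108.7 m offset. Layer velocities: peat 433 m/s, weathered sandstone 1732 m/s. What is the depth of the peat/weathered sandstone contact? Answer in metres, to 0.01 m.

h = (x_cross/2)·√((V₂−V₁)/(V₂+V₁)).
(V₂−V₁)/(V₂+V₁) = (1732−433)/(1732+433) = 0.6000; √ = 0.7746.
h = (108.7/2)·0.7746 = 42.10 m.

42.10 m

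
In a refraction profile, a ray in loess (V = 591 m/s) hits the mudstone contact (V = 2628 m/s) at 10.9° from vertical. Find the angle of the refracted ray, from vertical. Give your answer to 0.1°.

sin θ₁/V₁ = sin θ₂/V₂ ⇒ sin θ₂ = 2628·sin 10.9°/591 = 2628·0.1891/591 = 0.8409.
θ₂ = arcsin 0.8409 = 57.23° from the normal.

57.2°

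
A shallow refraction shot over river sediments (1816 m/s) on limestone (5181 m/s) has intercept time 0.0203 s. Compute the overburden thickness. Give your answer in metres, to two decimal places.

θ_c = arcsin(1816/5181) = 20.52°; cos θ_c = 0.9366.
tᵢ = 2h cos θ_c/V₁ ⇒ h = tᵢ·V₁/(2 cos θ_c) = 0.0203·1816/(2·0.9366) = 19.68 m.

19.68 m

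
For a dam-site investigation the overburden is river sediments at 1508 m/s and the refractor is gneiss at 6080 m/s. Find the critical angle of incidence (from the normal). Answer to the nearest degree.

14°

Critical incidence: sin θ_c = V₁/V₂ = 1508/6080 = 0.2480.
θ_c = arcsin 0.2480 = 14.36°.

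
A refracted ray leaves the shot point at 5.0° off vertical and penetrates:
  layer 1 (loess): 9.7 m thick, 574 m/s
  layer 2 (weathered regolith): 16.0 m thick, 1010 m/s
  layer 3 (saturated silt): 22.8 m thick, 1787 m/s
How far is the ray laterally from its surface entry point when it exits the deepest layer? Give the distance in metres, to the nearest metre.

p = sin θ₁/V₁ = sin 5.0°/574 = 1.5184e-04 s/m is conserved through the stack.
Layer 1: θ = 5.00°; offset = 9.7·tan 5.00° = 0.849 m.
Layer 2: sin θ = p·1010 = 0.1534 → θ = 8.82°; offset = 16.0·tan 8.82° = 2.483 m.
Layer 3: sin θ = p·1787 = 0.2713 → θ = 15.74°; offset = 22.8·tan 15.74° = 6.428 m.
Summing the layer offsets gives 9.759 m.

10 m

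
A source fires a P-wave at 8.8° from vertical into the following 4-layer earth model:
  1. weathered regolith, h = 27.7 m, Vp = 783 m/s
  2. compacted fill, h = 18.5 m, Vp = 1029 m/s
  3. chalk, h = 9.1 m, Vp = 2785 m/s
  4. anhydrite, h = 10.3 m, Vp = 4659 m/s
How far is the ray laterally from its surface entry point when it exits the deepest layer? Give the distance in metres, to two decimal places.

36.64 m

p = sin θ₁/V₁ = sin 8.8°/783 = 1.9538e-04 s/m is conserved through the stack.
Layer 1: θ = 8.80°; offset = 27.7·tan 8.80° = 4.2882 m.
Layer 2: sin θ = p·1029 = 0.2011 → θ = 11.60°; offset = 18.5·tan 11.60° = 3.7970 m.
Layer 3: sin θ = p·2785 = 0.5441 → θ = 32.97°; offset = 9.1·tan 32.97° = 5.9020 m.
Layer 4: sin θ = p·4659 = 0.9103 → θ = 65.55°; offset = 10.3·tan 65.55° = 22.6496 m.
Summing the layer offsets gives 36.6368 m.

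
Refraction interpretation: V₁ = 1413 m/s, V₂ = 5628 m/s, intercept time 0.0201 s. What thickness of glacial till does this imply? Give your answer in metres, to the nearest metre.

15 m

h = tᵢ·V₁·V₂ / (2·√(V₂²−V₁²)).
√(V₂²−V₁²) = √(5628² − 1413²) = 5447.7 m/s.
h = 0.0201 s × 1413 × 5628 / (2 × 5447.7) = 14.67 m.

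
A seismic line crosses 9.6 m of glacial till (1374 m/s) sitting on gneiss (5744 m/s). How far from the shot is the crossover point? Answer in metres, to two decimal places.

x_cross = 2h·√((V₂+V₁)/(V₂−V₁)).
(V₂+V₁)/(V₂−V₁) = (5744+1374)/(5744−1374) = 1.6288; √ = 1.2763.
x_cross = 2·9.6·1.2763 = 24.50 m.

24.50 m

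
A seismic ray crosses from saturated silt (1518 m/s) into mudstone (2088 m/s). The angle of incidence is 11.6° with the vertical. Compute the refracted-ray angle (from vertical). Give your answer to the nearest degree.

16°

Snell's law: sin θ₂ = (V₂/V₁)·sin θ₁ = (2088/1518)·sin 11.6° = 0.2766.
θ₂ = sin⁻¹(0.2766) = 16.06° (from vertical).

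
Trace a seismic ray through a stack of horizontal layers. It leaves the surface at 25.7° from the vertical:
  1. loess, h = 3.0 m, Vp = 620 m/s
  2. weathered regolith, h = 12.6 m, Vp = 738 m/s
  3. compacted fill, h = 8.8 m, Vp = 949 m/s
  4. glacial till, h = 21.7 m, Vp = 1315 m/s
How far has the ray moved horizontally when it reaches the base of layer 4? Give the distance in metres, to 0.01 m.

Apply Snell's law at each interface; in layer i the horizontal offset is hᵢ·tan θᵢ.
Layer 1: θ = 25.70°; offset = 3.0·tan 25.70° = 1.4438 m.
Layer 2: sin θ = 738·sin 25.7°/620 = 0.5162, θ = 31.08°; offset = 12.6·tan 31.08° = 7.5940 m.
Layer 3: sin θ = 949·sin 25.7°/620 = 0.6638, θ = 41.59°; offset = 8.8·tan 41.59° = 7.8099 m.
Layer 4: sin θ = 1315·sin 25.7°/620 = 0.9198, θ = 66.89°; offset = 21.7·tan 66.89° = 50.8589 m.
Summing the layer offsets gives 67.7066 m.

67.71 m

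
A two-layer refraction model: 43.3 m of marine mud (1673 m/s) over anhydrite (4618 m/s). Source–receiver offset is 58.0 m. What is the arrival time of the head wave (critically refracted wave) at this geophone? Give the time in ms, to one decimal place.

θ_c = arcsin(V₁/V₂) = arcsin(1673/4618) = 21.24°, cos θ_c = 0.9321.
Intercept time tᵢ = 2h cos θ_c / V₁ = 2·43.3·0.9321/1673 = 0.04825 s.
t = x/V₂ + tᵢ = 58.0/4618 + 0.04825 = 0.06081 s.

60.8 ms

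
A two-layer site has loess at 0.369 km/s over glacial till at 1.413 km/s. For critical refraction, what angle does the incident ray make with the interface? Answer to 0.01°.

Critical incidence: sin θ_c = V₁/V₂ = 0.369/1.413 = 0.2611.
θ_c = arcsin 0.2611 = 15.14°.
Measured from the interface: 90° − 15.14° = 74.86°.

74.86°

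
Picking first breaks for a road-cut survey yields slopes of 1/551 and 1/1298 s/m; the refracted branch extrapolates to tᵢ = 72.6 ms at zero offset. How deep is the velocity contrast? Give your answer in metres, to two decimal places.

θ_c = arcsin(551/1298) = 25.12°; cos θ_c = 0.9054.
tᵢ = 2h cos θ_c/V₁ ⇒ h = tᵢ·V₁/(2 cos θ_c) = 0.0726·551/(2·0.9054) = 22.09 m.

22.09 m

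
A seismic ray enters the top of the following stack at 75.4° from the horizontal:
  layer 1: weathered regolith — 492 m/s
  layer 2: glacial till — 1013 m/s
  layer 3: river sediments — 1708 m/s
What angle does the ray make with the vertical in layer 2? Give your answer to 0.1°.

31.3°

From the normal: θ₁ = 90° − 75.4° = 14.6°.
Ray parameter p = sin 14.6° / 492 = 5.1234e-04 s/m.
sin θ_2 = p·V_2 = 5.1234e-04 × 1013 = 0.5190.
θ_2 = 31.26° from the vertical.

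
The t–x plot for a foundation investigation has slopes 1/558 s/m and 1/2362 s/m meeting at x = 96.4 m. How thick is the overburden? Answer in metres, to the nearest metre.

x_cross = 2h·√((V₂+V₁)/(V₂−V₁)) → h = x_cross / (2·√((V₂+V₁)/(V₂−V₁))).
√((V₂+V₁)/(V₂−V₁)) = √((2362+558)/(2362−558)) = 1.2723.
h = 96.4 / (2·1.2723) = 37.89 m.

38 m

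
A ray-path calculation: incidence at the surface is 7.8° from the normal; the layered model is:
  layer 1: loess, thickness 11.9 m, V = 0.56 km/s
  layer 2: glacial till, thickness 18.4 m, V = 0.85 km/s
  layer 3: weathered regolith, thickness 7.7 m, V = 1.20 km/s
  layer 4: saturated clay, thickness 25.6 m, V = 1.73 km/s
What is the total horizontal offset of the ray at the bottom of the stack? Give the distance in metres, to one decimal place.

19.7 m

Apply Snell's law at each interface; in layer i the horizontal offset is hᵢ·tan θᵢ.
Layer 1: θ = 7.80°; offset = 11.9·tan 7.80° = 1.630 m.
Layer 2: sin θ = 0.85·sin 7.8°/0.56 = 0.2060, θ = 11.89°; offset = 18.4·tan 11.89° = 3.873 m.
Layer 3: sin θ = 1.20·sin 7.8°/0.56 = 0.2908, θ = 16.91°; offset = 7.7·tan 16.91° = 2.340 m.
Layer 4: sin θ = 1.73·sin 7.8°/0.56 = 0.4193, θ = 24.79°; offset = 25.6·tan 24.79° = 11.822 m.
Σ offsets = 19.666 m.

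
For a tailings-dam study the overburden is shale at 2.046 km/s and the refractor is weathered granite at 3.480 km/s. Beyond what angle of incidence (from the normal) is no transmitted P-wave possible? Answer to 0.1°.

36.0°

At critical incidence the refracted ray runs along the interface (θ₂ = 90°), so sin θ_c = V₁/V₂.
θ_c = arcsin(2.046/3.480) = arcsin 0.5879 = 36.01°.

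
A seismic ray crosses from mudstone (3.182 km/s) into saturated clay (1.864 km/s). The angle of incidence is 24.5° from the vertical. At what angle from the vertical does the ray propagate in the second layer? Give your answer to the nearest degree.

sin θ₁/V₁ = sin θ₂/V₂ ⇒ sin θ₂ = 1.864·sin 24.5°/3.182 = 1.864·0.4147/3.182 = 0.2429.
θ₂ = sin⁻¹(0.2429) = 14.06° (from vertical).

14°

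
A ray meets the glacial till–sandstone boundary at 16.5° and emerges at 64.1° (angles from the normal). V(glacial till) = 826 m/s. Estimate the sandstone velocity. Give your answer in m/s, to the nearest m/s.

sin 16.5° = 0.2840; sin 64.1° = 0.8996.
V₂ = V₁·(sin θ₂/sin θ₁) = 826·(0.8996/0.2840) = 2616.18 m/s.

2616 m/s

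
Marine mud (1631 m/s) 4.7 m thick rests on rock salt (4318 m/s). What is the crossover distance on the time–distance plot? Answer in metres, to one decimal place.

x_cross = 2h·√((V₂+V₁)/(V₂−V₁)).
(V₂+V₁)/(V₂−V₁) = (4318+1631)/(4318−1631) = 2.2140; √ = 1.4879.
x_cross = 2·4.7·1.4879 = 13.99 m.

14.0 m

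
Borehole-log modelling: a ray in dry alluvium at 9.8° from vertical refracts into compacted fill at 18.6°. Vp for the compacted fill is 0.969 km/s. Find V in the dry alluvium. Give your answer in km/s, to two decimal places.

0.52 km/s

Snell's law: sin 9.8°/V₁ = sin 18.6°/V₂.
V₁ = V₂·sin 9.8°/sin 18.6° = 0.969 × 0.5336 = 0.52 km/s.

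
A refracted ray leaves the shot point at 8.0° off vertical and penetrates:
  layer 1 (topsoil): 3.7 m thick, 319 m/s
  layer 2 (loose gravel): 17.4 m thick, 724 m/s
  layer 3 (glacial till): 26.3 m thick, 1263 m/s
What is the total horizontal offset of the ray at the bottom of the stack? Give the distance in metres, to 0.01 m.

23.68 m

p = sin θ₁/V₁ = sin 8.0°/319 = 4.3628e-04 s/m is conserved through the stack.
Layer 1: θ = 8.00°; offset = 3.7·tan 8.00° = 0.5200 m.
Layer 2: sin θ = p·724 = 0.3159 → θ = 18.41°; offset = 17.4·tan 18.41° = 5.7926 m.
Layer 3: sin θ = p·1263 = 0.5510 → θ = 33.44°; offset = 26.3·tan 33.44° = 17.3661 m.
Summing the layer offsets gives 23.6787 m.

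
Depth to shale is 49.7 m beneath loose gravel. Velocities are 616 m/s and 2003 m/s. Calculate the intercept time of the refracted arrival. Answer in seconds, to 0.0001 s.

θ_c = arcsin(V₁/V₂) = arcsin(616/2003) = 17.91°; cos θ_c = 0.9515.
tᵢ = 2h·cos θ_c / V₁ = 2·49.7·0.9515 / 616 = 0.15354 s.

0.1535 s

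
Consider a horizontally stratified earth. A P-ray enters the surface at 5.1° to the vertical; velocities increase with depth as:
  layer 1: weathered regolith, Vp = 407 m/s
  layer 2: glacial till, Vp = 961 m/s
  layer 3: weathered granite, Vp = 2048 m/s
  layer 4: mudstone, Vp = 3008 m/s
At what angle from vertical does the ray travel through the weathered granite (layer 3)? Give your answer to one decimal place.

26.6°

Snell's law across each interface conserves sin θ / V, so sin θ_3 = V_3·sin θ₁/V₁.
sin θ_3 = 2048 × sin 5.1° / 407 = 0.4473.
θ_3 = arcsin 0.4473 = 26.57°.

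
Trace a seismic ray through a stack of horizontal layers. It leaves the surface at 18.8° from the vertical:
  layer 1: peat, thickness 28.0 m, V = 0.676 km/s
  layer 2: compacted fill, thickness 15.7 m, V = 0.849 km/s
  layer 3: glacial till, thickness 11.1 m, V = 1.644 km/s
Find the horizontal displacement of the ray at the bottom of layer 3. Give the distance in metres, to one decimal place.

p = sin θ₁/V₁ = sin 18.8°/0.676 = 4.7672e-01 s/km is conserved through the stack.
Layer 1: θ = 18.80°; offset = 28.0·tan 18.80° = 9.532 m.
Layer 2: sin θ = p·0.849 = 0.4047 → θ = 23.87°; offset = 15.7·tan 23.87° = 6.949 m.
Layer 3: sin θ = p·1.644 = 0.7837 → θ = 51.60°; offset = 11.1·tan 51.60° = 14.007 m.
Σ offsets = 30.488 m.

30.5 m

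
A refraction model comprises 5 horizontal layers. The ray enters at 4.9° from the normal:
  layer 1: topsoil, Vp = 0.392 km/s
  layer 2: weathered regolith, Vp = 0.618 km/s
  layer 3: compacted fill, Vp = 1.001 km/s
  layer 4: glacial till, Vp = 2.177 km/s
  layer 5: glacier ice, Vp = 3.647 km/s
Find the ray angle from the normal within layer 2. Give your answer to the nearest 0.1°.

7.7°

Ray parameter p = sin 4.9° / 0.392 = 2.1790e-01 s/km.
sin θ_2 = p·V_2 = 2.1790e-01 × 0.618 = 0.1347.
θ_2 = 7.74° from the vertical.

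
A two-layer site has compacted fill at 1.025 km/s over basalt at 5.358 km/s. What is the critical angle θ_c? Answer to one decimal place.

Critical incidence: sin θ_c = V₁/V₂ = 1.025/5.358 = 0.1913.
θ_c = arcsin 0.1913 = 11.03°.

11.0°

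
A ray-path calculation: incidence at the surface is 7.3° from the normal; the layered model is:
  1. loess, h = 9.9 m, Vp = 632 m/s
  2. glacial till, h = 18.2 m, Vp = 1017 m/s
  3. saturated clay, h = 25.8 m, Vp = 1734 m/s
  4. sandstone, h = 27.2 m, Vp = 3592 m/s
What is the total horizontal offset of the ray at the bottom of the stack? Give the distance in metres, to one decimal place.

p = sin θ₁/V₁ = sin 7.3°/632 = 2.0105e-04 s/m is conserved through the stack.
Layer 1: θ = 7.30°; offset = 9.9·tan 7.30° = 1.268 m.
Layer 2: sin θ = p·1017 = 0.2045 → θ = 11.80°; offset = 18.2·tan 11.80° = 3.802 m.
Layer 3: sin θ = p·1734 = 0.3486 → θ = 20.40°; offset = 25.8·tan 20.40° = 9.597 m.
Layer 4: sin θ = p·3592 = 0.7222 → θ = 46.23°; offset = 27.2·tan 46.23° = 28.398 m.
Σ offsets = 43.065 m.

43.1 m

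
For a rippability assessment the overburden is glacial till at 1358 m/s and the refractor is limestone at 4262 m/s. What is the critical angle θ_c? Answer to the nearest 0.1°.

Critical incidence: sin θ_c = V₁/V₂ = 1358/4262 = 0.3186.
θ_c = arcsin 0.3186 = 18.58°.

18.6°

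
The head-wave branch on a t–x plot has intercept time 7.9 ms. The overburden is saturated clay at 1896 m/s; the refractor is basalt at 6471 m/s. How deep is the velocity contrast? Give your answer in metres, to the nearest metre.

h = tᵢ·V₁·V₂ / (2·√(V₂²−V₁²)).
√(V₂²−V₁²) = √(6471² − 1896²) = 6187.0 m/s.
h = 0.0079 s × 1896 × 6471 / (2 × 6187.0) = 7.83 m.

8 m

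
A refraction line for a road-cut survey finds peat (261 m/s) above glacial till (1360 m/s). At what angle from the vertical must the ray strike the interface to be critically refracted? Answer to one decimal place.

11.1°

At critical incidence the refracted ray runs along the interface (θ₂ = 90°), so sin θ_c = V₁/V₂.
θ_c = arcsin(261/1360) = arcsin 0.1919 = 11.06°.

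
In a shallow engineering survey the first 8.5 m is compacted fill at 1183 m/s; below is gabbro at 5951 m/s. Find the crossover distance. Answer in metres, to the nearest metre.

21 m

θ_c = arcsin(1183/5951) = 11.47°, so cos θ_c = 0.9800 and tᵢ = 2h cos θ_c/V₁ = 0.0141 s.
At crossover x/V₁ = x/V₂ + tᵢ ⇒ x = tᵢ/(1/V₁ − 1/V₂) = 0.01408/(8.4531e-04 − 1.6804e-04) = 20.79 m.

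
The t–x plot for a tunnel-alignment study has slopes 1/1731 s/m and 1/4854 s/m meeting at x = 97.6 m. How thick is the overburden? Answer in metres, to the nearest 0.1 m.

33.6 m

h = (x_cross/2)·√((V₂−V₁)/(V₂+V₁)).
(V₂−V₁)/(V₂+V₁) = (4854−1731)/(4854+1731) = 0.4743; √ = 0.6887.
h = (97.6/2)·0.6887 = 33.61 m.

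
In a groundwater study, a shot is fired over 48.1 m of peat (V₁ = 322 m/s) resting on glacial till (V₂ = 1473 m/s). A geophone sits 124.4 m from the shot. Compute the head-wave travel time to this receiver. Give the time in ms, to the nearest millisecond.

376 ms

t = x/V₂ + 2h·√(V₂²−V₁²)/(V₁V₂).
√(V₂²−V₁²) = √(1473²−322²) = 1437.4 m/s; delay term = 2·48.1·1437.4/(322·1473) = 0.29153 s.
t = 124.4/1473 + 0.29153 = 0.37599 s.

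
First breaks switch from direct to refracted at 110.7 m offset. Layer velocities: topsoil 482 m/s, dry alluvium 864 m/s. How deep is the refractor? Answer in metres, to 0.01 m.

h = (x_cross/2)·√((V₂−V₁)/(V₂+V₁)).
(V₂−V₁)/(V₂+V₁) = (864−482)/(864+482) = 0.2838; √ = 0.5327.
h = (110.7/2)·0.5327 = 29.49 m.

29.49 m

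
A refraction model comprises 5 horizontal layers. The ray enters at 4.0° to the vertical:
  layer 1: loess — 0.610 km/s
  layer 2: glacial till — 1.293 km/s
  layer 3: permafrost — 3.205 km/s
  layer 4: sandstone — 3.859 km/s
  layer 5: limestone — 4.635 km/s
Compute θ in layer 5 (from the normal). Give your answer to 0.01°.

Ray parameter p = sin 4.0° / 0.610 = 1.1435e-01 s/km.
sin θ_5 = p·V_5 = 1.1435e-01 × 4.635 = 0.5300.
θ_5 = arcsin 0.5300 = 32.01°.

32.01°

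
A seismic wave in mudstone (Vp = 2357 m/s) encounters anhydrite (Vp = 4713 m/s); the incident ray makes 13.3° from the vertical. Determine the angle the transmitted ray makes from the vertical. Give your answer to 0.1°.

27.4°

sin θ₁/V₁ = sin θ₂/V₂ ⇒ sin θ₂ = 4713·sin 13.3°/2357 = 4713·0.2300/2357 = 0.4600.
θ₂ = sin⁻¹(0.4600) = 27.39° (from vertical).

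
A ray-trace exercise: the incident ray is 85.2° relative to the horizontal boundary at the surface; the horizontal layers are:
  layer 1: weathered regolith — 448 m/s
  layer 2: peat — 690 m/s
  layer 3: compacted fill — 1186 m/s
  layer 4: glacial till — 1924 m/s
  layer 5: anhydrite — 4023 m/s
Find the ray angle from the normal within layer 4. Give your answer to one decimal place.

From the normal: θ₁ = 90° − 85.2° = 4.8°.
Snell's law across each interface conserves sin θ / V, so sin θ_4 = V_4·sin θ₁/V₁.
sin θ_4 = 1924 × sin 4.8° / 448 = 0.3594.
θ_4 = 21.06° from the vertical.

21.1°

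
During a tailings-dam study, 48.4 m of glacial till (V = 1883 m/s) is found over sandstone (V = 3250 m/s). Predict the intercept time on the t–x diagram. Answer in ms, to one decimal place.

θ_c = arcsin(V₁/V₂) = arcsin(1883/3250) = 35.41°; cos θ_c = 0.8151.
tᵢ = 2h·cos θ_c / V₁ = 2·48.4·0.8151 / 1883 = 0.04190 s.

41.9 ms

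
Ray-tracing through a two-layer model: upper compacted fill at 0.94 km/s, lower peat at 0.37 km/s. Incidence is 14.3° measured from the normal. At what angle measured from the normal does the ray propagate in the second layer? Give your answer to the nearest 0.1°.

5.6°

Snell's law: sin θ₂ = (V₂/V₁)·sin θ₁ = (0.37/0.94)·sin 14.3° = 0.0972.
θ₂ = sin⁻¹(0.0972) = 5.58° (from vertical).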